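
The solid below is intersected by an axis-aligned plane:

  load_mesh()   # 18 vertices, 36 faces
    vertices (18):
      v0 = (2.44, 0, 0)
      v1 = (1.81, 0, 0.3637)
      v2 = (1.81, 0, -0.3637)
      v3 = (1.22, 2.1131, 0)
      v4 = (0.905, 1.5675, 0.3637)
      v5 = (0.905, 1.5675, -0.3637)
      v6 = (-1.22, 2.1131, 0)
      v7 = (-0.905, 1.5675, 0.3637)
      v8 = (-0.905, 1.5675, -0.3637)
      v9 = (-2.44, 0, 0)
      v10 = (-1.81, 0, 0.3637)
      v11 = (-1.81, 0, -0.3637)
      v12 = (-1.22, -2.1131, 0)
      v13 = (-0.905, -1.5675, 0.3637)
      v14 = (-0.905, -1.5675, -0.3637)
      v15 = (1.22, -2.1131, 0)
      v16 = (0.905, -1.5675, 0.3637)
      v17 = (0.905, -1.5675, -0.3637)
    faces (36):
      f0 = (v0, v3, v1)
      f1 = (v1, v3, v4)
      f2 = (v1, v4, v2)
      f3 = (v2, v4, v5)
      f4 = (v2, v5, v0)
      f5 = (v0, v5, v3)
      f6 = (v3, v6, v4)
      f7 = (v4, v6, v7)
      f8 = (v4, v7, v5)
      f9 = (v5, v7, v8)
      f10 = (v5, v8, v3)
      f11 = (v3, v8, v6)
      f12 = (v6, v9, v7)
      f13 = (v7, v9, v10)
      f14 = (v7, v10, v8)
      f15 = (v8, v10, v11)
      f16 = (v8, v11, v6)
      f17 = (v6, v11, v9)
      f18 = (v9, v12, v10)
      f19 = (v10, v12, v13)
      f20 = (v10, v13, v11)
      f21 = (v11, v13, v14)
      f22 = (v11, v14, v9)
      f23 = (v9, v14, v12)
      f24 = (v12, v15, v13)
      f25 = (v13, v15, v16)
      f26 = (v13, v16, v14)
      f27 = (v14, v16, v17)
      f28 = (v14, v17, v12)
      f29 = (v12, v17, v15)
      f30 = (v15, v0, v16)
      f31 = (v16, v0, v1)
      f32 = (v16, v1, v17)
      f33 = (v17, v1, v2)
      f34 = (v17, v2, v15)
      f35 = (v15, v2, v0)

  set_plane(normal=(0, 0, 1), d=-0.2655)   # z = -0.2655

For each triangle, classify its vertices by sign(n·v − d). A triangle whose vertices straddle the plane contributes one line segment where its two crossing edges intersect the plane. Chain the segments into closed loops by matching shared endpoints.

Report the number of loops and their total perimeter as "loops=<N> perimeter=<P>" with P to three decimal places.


loops=2 perimeter=22.741

Straddling triangles (24 of 36):
  (v1,v4,v2) [++-] → (1.68782, 0.211615, -0.2655)–(1.81, 0, -0.2655)  len=0.2444
  (v2,v4,v5) [-+-] → (1.68782, 0.211615, -0.2655)–(0.905, 1.5675, -0.2655)  len=1.5656
  (v2,v5,v0) [--+] → (1.31945, 1.14427, -0.2655)–(1.9801, 0, -0.2655)  len=1.3213
  (v0,v5,v3) [+-+] → (1.31945, 1.14427, -0.2655)–(0.990051, 1.71481, -0.2655)  len=0.6588
  (v4,v7,v5) [++-] → (0.660648, 1.5675, -0.2655)–(0.905, 1.5675, -0.2655)  len=0.2444
  (v5,v7,v8) [-+-] → (0.660648, 1.5675, -0.2655)–(-0.905, 1.5675, -0.2655)  len=1.5656
  (v5,v8,v3) [--+] → (-0.331244, 1.71481, -0.2655)–(0.990051, 1.71481, -0.2655)  len=1.3213
  (v3,v8,v6) [+-+] → (-0.331244, 1.71481, -0.2655)–(-0.990051, 1.71481, -0.2655)  len=0.6588
  (v7,v10,v8) [++-] → (-1.02718, 1.35589, -0.2655)–(-0.905, 1.5675, -0.2655)  len=0.2444
  (v8,v10,v11) [-+-] → (-1.02718, 1.35589, -0.2655)–(-1.81, 0, -0.2655)  len=1.5656
  (v8,v11,v6) [--+] → (-1.6507, 0.570543, -0.2655)–(-0.990051, 1.71481, -0.2655)  len=1.3213
  (v6,v11,v9) [+-+] → (-1.6507, 0.570543, -0.2655)–(-1.9801, 0, -0.2655)  len=0.6588
  (v10,v13,v11) [++-] → (-1.68782, -0.211615, -0.2655)–(-1.81, 0, -0.2655)  len=0.2444
  (v11,v13,v14) [-+-] → (-1.68782, -0.211615, -0.2655)–(-0.905, -1.5675, -0.2655)  len=1.5656
  (v11,v14,v9) [--+] → (-1.31945, -1.14427, -0.2655)–(-1.9801, 0, -0.2655)  len=1.3213
  (v9,v14,v12) [+-+] → (-1.31945, -1.14427, -0.2655)–(-0.990051, -1.71481, -0.2655)  len=0.6588
  (v13,v16,v14) [++-] → (-0.660648, -1.5675, -0.2655)–(-0.905, -1.5675, -0.2655)  len=0.2444
  (v14,v16,v17) [-+-] → (-0.660648, -1.5675, -0.2655)–(0.905, -1.5675, -0.2655)  len=1.5656
  (v14,v17,v12) [--+] → (0.331244, -1.71481, -0.2655)–(-0.990051, -1.71481, -0.2655)  len=1.3213
  (v12,v17,v15) [+-+] → (0.331244, -1.71481, -0.2655)–(0.990051, -1.71481, -0.2655)  len=0.6588
  (v16,v1,v17) [++-] → (1.02718, -1.35589, -0.2655)–(0.905, -1.5675, -0.2655)  len=0.2444
  (v17,v1,v2) [-+-] → (1.02718, -1.35589, -0.2655)–(1.81, 0, -0.2655)  len=1.5656
  (v17,v2,v15) [--+] → (1.6507, -0.570543, -0.2655)–(0.990051, -1.71481, -0.2655)  len=1.3213
  (v15,v2,v0) [+-+] → (1.6507, -0.570543, -0.2655)–(1.9801, 0, -0.2655)  len=0.6588

Chained into 2 loop(s):
  loop 1: 12 segments, perimeter = 10.8600
  loop 2: 12 segments, perimeter = 11.8806
Total perimeter = 22.741


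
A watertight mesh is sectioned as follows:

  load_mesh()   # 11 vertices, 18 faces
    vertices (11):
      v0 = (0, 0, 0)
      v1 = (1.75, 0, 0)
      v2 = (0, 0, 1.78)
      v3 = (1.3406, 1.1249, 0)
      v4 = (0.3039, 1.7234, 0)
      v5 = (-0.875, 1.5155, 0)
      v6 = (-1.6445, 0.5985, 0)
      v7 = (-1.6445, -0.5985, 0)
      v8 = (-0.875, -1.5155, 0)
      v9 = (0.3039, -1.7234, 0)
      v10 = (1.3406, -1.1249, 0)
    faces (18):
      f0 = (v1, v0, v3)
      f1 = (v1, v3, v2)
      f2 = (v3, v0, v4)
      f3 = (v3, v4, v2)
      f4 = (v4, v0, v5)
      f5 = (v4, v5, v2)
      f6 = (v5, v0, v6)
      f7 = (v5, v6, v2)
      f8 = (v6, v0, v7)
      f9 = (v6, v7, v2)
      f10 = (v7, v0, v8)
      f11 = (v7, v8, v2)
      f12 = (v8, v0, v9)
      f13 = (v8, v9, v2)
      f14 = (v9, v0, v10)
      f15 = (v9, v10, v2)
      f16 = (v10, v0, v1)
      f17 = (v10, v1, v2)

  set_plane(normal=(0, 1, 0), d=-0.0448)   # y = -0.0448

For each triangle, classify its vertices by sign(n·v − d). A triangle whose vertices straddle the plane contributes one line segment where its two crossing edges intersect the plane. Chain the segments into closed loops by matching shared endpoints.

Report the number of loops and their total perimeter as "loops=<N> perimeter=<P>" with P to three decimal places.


Straddling triangles (10 of 18):
  (v6,v0,v7) [++-] → (-0.123097, -0.0448, 0)–(-1.6445, -0.0448, 0)  len=1.5214
  (v6,v7,v2) [+-+] → (-1.6445, -0.0448, 0)–(-0.123097, -0.0448, 1.64676)  len=2.2420
  (v7,v0,v8) [-+-] → (-0.123097, -0.0448, 0)–(-0.0258661, -0.0448, 0)  len=0.0972
  (v7,v8,v2) [--+] → (-0.0258661, -0.0448, 1.72738)–(-0.123097, -0.0448, 1.64676)  len=0.1263
  (v8,v0,v9) [-+-] → (-0.0258661, -0.0448, 0)–(0.00789992, -0.0448, 0)  len=0.0338
  (v8,v9,v2) [--+] → (0.00789992, -0.0448, 1.73373)–(-0.0258661, -0.0448, 1.72738)  len=0.0344
  (v9,v0,v10) [-+-] → (0.00789992, -0.0448, 0)–(0.0533904, -0.0448, 0)  len=0.0455
  (v9,v10,v2) [--+] → (0.0533904, -0.0448, 1.70911)–(0.00789992, -0.0448, 1.73373)  len=0.0517
  (v10,v0,v1) [-++] → (0.0533904, -0.0448, 0)–(1.7337, -0.0448, 0)  len=1.6803
  (v10,v1,v2) [-++] → (1.7337, -0.0448, 0)–(0.0533904, -0.0448, 1.70911)  len=2.3968

Chained into 1 loop(s):
  loop 1: 10 segments, perimeter = 8.2293
Total perimeter = 8.229

loops=1 perimeter=8.229


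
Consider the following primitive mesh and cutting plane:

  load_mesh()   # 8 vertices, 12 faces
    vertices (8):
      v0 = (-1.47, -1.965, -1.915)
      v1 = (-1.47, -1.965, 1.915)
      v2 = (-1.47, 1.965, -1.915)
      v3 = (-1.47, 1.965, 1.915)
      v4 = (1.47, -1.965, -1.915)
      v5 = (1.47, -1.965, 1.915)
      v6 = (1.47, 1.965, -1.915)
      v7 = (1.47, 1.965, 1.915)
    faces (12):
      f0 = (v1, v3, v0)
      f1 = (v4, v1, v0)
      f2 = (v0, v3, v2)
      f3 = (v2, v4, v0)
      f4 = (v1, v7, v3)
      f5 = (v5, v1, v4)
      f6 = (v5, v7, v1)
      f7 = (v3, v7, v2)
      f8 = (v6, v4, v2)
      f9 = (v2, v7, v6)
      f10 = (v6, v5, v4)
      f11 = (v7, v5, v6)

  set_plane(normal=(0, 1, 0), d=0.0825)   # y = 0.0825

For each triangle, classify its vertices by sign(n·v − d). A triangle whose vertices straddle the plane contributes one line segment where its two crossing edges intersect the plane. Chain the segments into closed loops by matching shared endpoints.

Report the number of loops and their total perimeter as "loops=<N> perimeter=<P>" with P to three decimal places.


loops=1 perimeter=13.540

Straddling triangles (8 of 12):
  (v1,v3,v0) [-+-] → (-1.47, 0.0825, 1.915)–(-1.47, 0.0825, 0.0804008)  len=1.8346
  (v0,v3,v2) [-++] → (-1.47, 0.0825, 0.0804008)–(-1.47, 0.0825, -1.915)  len=1.9954
  (v2,v4,v0) [+--] → (-0.0617176, 0.0825, -1.915)–(-1.47, 0.0825, -1.915)  len=1.4083
  (v1,v7,v3) [-++] → (0.0617176, 0.0825, 1.915)–(-1.47, 0.0825, 1.915)  len=1.5317
  (v5,v7,v1) [-+-] → (1.47, 0.0825, 1.915)–(0.0617176, 0.0825, 1.915)  len=1.4083
  (v6,v4,v2) [+-+] → (1.47, 0.0825, -1.915)–(-0.0617176, 0.0825, -1.915)  len=1.5317
  (v6,v5,v4) [+--] → (1.47, 0.0825, -0.0804008)–(1.47, 0.0825, -1.915)  len=1.8346
  (v7,v5,v6) [+-+] → (1.47, 0.0825, 1.915)–(1.47, 0.0825, -0.0804008)  len=1.9954

Chained into 1 loop(s):
  loop 1: 8 segments, perimeter = 13.5400
Total perimeter = 13.540


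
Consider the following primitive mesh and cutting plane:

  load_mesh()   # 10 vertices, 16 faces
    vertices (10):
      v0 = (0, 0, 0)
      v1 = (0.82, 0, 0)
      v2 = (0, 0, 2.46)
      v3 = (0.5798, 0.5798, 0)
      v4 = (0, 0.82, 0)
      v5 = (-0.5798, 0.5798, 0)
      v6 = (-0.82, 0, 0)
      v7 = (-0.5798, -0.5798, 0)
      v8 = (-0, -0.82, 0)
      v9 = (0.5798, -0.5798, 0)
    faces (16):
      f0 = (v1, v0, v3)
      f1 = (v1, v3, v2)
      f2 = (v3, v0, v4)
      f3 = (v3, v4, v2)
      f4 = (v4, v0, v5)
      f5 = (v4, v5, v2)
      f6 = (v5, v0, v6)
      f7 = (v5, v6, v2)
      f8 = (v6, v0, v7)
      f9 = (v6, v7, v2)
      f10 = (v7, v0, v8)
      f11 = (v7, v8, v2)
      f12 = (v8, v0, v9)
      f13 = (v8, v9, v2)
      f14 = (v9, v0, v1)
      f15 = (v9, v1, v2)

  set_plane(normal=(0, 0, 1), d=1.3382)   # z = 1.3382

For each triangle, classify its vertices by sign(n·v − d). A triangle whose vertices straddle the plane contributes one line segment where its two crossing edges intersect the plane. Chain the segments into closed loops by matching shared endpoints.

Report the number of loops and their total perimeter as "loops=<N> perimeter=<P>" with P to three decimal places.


Straddling triangles (8 of 16):
  (v1,v3,v2) [--+] → (0.264398, 0.264398, 1.3382)–(0.373933, 0, 1.3382)  len=0.2862
  (v3,v4,v2) [--+] → (0, 0.373933, 1.3382)–(0.264398, 0.264398, 1.3382)  len=0.2862
  (v4,v5,v2) [--+] → (-0.264398, 0.264398, 1.3382)–(0, 0.373933, 1.3382)  len=0.2862
  (v5,v6,v2) [--+] → (-0.373933, 0, 1.3382)–(-0.264398, 0.264398, 1.3382)  len=0.2862
  (v6,v7,v2) [--+] → (-0.264398, -0.264398, 1.3382)–(-0.373933, 0, 1.3382)  len=0.2862
  (v7,v8,v2) [--+] → (0, -0.373933, 1.3382)–(-0.264398, -0.264398, 1.3382)  len=0.2862
  (v8,v9,v2) [--+] → (0.264398, -0.264398, 1.3382)–(0, -0.373933, 1.3382)  len=0.2862
  (v9,v1,v2) [--+] → (0.373933, 0, 1.3382)–(0.264398, -0.264398, 1.3382)  len=0.2862

Chained into 1 loop(s):
  loop 1: 8 segments, perimeter = 2.2895
Total perimeter = 2.290

loops=1 perimeter=2.290


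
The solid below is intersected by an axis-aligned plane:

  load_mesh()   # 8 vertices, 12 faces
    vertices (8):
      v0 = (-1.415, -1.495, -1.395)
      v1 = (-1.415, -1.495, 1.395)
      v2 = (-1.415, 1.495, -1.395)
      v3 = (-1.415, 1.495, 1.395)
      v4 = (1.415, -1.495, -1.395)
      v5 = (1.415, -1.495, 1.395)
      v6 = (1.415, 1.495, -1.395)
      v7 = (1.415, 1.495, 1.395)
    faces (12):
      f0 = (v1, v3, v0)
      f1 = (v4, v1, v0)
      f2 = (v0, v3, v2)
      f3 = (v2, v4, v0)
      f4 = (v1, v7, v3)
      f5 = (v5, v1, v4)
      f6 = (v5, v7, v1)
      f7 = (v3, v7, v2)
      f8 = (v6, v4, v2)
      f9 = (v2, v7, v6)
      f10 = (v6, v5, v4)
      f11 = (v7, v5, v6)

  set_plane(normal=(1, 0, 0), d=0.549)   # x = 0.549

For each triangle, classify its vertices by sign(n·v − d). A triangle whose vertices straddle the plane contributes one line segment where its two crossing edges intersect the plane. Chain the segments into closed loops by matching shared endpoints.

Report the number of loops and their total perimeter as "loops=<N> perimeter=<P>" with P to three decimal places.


Straddling triangles (8 of 12):
  (v4,v1,v0) [+--] → (0.549, -1.495, -0.54124)–(0.549, -1.495, -1.395)  len=0.8538
  (v2,v4,v0) [-+-] → (0.549, -0.580039, -1.395)–(0.549, -1.495, -1.395)  len=0.9150
  (v1,v7,v3) [-+-] → (0.549, 0.580039, 1.395)–(0.549, 1.495, 1.395)  len=0.9150
  (v5,v1,v4) [+-+] → (0.549, -1.495, 1.395)–(0.549, -1.495, -0.54124)  len=1.9362
  (v5,v7,v1) [++-] → (0.549, 0.580039, 1.395)–(0.549, -1.495, 1.395)  len=2.0750
  (v3,v7,v2) [-+-] → (0.549, 1.495, 1.395)–(0.549, 1.495, 0.54124)  len=0.8538
  (v6,v4,v2) [++-] → (0.549, -0.580039, -1.395)–(0.549, 1.495, -1.395)  len=2.0750
  (v2,v7,v6) [-++] → (0.549, 1.495, 0.54124)–(0.549, 1.495, -1.395)  len=1.9362

Chained into 1 loop(s):
  loop 1: 8 segments, perimeter = 11.5600
Total perimeter = 11.560

loops=1 perimeter=11.560


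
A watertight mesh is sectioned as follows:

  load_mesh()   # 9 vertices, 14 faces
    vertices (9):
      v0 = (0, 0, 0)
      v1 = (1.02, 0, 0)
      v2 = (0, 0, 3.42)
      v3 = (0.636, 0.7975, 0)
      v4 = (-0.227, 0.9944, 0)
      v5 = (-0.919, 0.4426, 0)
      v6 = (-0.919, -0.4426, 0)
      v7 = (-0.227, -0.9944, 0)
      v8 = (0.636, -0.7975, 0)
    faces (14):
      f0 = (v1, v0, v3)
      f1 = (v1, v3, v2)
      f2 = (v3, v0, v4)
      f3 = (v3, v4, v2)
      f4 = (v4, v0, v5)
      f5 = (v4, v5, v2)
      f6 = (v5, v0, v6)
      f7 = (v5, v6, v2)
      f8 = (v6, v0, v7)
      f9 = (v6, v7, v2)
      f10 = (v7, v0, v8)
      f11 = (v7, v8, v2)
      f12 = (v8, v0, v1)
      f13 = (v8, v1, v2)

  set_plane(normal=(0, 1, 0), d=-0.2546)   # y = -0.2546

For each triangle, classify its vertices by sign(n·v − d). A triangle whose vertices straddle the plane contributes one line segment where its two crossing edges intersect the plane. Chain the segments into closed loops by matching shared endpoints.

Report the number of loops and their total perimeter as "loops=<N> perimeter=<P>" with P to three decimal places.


loops=1 perimeter=7.278

Straddling triangles (8 of 14):
  (v5,v0,v6) [++-] → (-0.528643, -0.2546, 0)–(-0.919, -0.2546, 0)  len=0.3904
  (v5,v6,v2) [+-+] → (-0.919, -0.2546, 0)–(-0.528643, -0.2546, 1.45269)  len=1.5042
  (v6,v0,v7) [-+-] → (-0.528643, -0.2546, 0)–(-0.0581197, -0.2546, 0)  len=0.4705
  (v6,v7,v2) [--+] → (-0.0581197, -0.2546, 2.54436)–(-0.528643, -0.2546, 1.45269)  len=1.1888
  (v7,v0,v8) [-+-] → (-0.0581197, -0.2546, 0)–(0.203042, -0.2546, 0)  len=0.2612
  (v7,v8,v2) [--+] → (0.203042, -0.2546, 2.32817)–(-0.0581197, -0.2546, 2.54436)  len=0.3390
  (v8,v0,v1) [-++] → (0.203042, -0.2546, 0)–(0.897409, -0.2546, 0)  len=0.6944
  (v8,v1,v2) [-++] → (0.897409, -0.2546, 0)–(0.203042, -0.2546, 2.32817)  len=2.4295

Chained into 1 loop(s):
  loop 1: 8 segments, perimeter = 7.2779
Total perimeter = 7.278


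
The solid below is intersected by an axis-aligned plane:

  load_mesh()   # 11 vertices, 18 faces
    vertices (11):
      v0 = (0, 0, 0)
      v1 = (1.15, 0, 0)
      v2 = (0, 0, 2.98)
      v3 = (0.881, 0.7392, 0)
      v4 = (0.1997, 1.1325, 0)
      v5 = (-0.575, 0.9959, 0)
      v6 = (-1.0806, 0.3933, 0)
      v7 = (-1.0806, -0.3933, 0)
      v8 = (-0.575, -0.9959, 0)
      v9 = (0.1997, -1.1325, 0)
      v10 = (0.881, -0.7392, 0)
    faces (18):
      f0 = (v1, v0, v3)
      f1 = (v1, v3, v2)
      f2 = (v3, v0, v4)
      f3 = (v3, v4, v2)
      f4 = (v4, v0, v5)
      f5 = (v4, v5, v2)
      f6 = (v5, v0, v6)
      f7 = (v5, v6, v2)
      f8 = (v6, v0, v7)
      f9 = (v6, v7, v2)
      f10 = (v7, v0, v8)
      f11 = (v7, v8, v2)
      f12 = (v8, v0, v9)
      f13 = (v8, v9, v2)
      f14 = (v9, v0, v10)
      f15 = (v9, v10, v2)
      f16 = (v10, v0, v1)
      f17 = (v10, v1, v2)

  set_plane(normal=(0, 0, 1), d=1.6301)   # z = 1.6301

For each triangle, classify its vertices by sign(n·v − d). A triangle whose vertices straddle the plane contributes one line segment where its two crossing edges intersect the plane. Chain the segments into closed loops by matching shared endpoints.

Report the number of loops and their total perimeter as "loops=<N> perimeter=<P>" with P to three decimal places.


loops=1 perimeter=3.207

Straddling triangles (9 of 18):
  (v1,v3,v2) [--+] → (0.399081, 0.334848, 1.6301)–(0.520935, 0, 1.6301)  len=0.3563
  (v3,v4,v2) [--+] → (0.0904614, 0.513007, 1.6301)–(0.399081, 0.334848, 1.6301)  len=0.3564
  (v4,v5,v2) [--+] → (-0.260467, 0.451129, 1.6301)–(0.0904614, 0.513007, 1.6301)  len=0.3563
  (v5,v6,v2) [--+] → (-0.489497, 0.17816, 1.6301)–(-0.260467, 0.451129, 1.6301)  len=0.3563
  (v6,v7,v2) [--+] → (-0.489497, -0.17816, 1.6301)–(-0.489497, 0.17816, 1.6301)  len=0.3563
  (v7,v8,v2) [--+] → (-0.260467, -0.451129, 1.6301)–(-0.489497, -0.17816, 1.6301)  len=0.3563
  (v8,v9,v2) [--+] → (0.0904614, -0.513007, 1.6301)–(-0.260467, -0.451129, 1.6301)  len=0.3563
  (v9,v10,v2) [--+] → (0.399081, -0.334848, 1.6301)–(0.0904614, -0.513007, 1.6301)  len=0.3564
  (v10,v1,v2) [--+] → (0.520935, 0, 1.6301)–(0.399081, -0.334848, 1.6301)  len=0.3563

Chained into 1 loop(s):
  loop 1: 9 segments, perimeter = 3.2070
Total perimeter = 3.207


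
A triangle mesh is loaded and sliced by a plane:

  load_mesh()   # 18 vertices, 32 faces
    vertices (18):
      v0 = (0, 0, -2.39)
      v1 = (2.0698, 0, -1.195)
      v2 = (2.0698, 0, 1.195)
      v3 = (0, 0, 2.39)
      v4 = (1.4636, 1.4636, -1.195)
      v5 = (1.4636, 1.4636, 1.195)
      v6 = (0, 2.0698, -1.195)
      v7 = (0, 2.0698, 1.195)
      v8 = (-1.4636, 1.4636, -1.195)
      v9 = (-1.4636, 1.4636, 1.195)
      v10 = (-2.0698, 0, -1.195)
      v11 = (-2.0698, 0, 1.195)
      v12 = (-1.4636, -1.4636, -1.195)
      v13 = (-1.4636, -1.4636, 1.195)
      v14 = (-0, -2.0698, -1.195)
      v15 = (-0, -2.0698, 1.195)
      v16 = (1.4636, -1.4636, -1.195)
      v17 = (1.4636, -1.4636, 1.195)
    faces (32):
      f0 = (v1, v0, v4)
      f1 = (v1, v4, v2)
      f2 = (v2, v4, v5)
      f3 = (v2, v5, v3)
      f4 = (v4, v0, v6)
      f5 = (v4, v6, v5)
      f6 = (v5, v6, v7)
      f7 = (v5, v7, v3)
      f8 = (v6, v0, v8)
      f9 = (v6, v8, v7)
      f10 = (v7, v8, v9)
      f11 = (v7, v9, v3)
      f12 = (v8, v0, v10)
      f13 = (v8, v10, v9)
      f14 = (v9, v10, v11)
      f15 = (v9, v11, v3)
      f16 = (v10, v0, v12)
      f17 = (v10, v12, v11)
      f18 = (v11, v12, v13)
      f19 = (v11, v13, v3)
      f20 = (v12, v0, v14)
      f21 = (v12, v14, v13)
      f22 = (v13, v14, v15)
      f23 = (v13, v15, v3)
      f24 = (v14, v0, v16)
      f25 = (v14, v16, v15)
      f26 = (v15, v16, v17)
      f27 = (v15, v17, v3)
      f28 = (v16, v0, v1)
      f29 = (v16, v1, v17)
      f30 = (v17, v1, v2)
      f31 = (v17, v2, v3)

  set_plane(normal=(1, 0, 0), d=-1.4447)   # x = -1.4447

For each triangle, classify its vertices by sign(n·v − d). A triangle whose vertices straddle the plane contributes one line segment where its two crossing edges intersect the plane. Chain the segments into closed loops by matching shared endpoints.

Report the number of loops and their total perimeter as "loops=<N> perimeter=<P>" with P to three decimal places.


Straddling triangles (12 of 32):
  (v6,v0,v8) [++-] → (-1.4447, 1.4447, -1.21043)–(-1.4447, 1.47143, -1.195)  len=0.0309
  (v6,v8,v7) [+-+] → (-1.4447, 1.47143, -1.195)–(-1.4447, 1.47143, -1.16414)  len=0.0309
  (v7,v8,v9) [+--] → (-1.4447, 1.47143, -1.16414)–(-1.4447, 1.47143, 1.195)  len=2.3591
  (v7,v9,v3) [+-+] → (-1.4447, 1.47143, 1.195)–(-1.4447, 1.4447, 1.21043)  len=0.0309
  (v8,v0,v10) [-+-] → (-1.4447, 1.4447, -1.21043)–(-1.4447, 0, -1.5559)  len=1.4854
  (v9,v11,v3) [--+] → (-1.4447, 0, 1.5559)–(-1.4447, 1.4447, 1.21043)  len=1.4854
  (v10,v0,v12) [-+-] → (-1.4447, 0, -1.5559)–(-1.4447, -1.4447, -1.21043)  len=1.4854
  (v11,v13,v3) [--+] → (-1.4447, -1.4447, 1.21043)–(-1.4447, 0, 1.5559)  len=1.4854
  (v12,v0,v14) [-++] → (-1.4447, -1.4447, -1.21043)–(-1.4447, -1.47143, -1.195)  len=0.0309
  (v12,v14,v13) [-+-] → (-1.4447, -1.47143, -1.195)–(-1.4447, -1.47143, 1.16414)  len=2.3591
  (v13,v14,v15) [-++] → (-1.4447, -1.47143, 1.16414)–(-1.4447, -1.47143, 1.195)  len=0.0309
  (v13,v15,v3) [-++] → (-1.4447, -1.47143, 1.195)–(-1.4447, -1.4447, 1.21043)  len=0.0309

Chained into 1 loop(s):
  loop 1: 12 segments, perimeter = 10.8452
Total perimeter = 10.845

loops=1 perimeter=10.845


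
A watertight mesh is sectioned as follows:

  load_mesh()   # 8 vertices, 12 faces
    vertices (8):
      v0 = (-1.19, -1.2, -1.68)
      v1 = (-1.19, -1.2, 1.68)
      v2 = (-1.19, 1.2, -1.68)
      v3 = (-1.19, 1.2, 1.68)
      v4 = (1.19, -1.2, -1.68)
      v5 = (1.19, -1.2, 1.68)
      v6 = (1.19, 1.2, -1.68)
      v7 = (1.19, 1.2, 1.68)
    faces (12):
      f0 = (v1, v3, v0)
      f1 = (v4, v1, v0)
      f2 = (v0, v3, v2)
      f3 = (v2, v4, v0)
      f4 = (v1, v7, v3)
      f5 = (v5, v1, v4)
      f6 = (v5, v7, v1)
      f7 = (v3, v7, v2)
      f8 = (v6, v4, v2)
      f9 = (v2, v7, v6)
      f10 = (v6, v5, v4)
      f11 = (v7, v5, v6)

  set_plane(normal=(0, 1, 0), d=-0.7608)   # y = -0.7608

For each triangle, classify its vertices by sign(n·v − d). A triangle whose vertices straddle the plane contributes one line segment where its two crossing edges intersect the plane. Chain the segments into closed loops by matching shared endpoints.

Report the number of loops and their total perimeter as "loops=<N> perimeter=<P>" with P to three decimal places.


loops=1 perimeter=11.480

Straddling triangles (8 of 12):
  (v1,v3,v0) [-+-] → (-1.19, -0.7608, 1.68)–(-1.19, -0.7608, -1.06512)  len=2.7451
  (v0,v3,v2) [-++] → (-1.19, -0.7608, -1.06512)–(-1.19, -0.7608, -1.68)  len=0.6149
  (v2,v4,v0) [+--] → (0.75446, -0.7608, -1.68)–(-1.19, -0.7608, -1.68)  len=1.9445
  (v1,v7,v3) [-++] → (-0.75446, -0.7608, 1.68)–(-1.19, -0.7608, 1.68)  len=0.4355
  (v5,v7,v1) [-+-] → (1.19, -0.7608, 1.68)–(-0.75446, -0.7608, 1.68)  len=1.9445
  (v6,v4,v2) [+-+] → (1.19, -0.7608, -1.68)–(0.75446, -0.7608, -1.68)  len=0.4355
  (v6,v5,v4) [+--] → (1.19, -0.7608, 1.06512)–(1.19, -0.7608, -1.68)  len=2.7451
  (v7,v5,v6) [+-+] → (1.19, -0.7608, 1.68)–(1.19, -0.7608, 1.06512)  len=0.6149

Chained into 1 loop(s):
  loop 1: 8 segments, perimeter = 11.4800
Total perimeter = 11.480


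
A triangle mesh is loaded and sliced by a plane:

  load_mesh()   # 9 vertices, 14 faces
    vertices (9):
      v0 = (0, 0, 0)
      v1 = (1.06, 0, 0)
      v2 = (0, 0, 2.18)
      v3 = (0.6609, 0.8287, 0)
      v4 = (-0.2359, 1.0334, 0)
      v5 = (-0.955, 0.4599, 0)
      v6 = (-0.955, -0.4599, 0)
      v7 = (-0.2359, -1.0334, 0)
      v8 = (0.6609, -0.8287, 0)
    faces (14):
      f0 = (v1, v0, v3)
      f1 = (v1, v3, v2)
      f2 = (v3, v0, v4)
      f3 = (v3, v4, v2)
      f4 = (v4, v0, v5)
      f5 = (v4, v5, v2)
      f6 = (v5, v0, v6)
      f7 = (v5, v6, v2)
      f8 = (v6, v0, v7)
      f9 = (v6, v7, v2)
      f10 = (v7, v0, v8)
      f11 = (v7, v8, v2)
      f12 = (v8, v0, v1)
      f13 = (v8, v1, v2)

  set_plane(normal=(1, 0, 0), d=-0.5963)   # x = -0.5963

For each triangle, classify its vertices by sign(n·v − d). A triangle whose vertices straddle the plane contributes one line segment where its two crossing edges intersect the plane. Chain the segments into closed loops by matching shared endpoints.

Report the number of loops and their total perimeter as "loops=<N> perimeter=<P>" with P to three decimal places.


loops=1 perimeter=3.943

Straddling triangles (6 of 14):
  (v4,v0,v5) [++-] → (-0.5963, 0.287161, 0)–(-0.5963, 0.745972, 0)  len=0.4588
  (v4,v5,v2) [+-+] → (-0.5963, 0.745972, 0)–(-0.5963, 0.287161, 0.818813)  len=0.9386
  (v5,v0,v6) [-+-] → (-0.5963, 0.287161, 0)–(-0.5963, -0.287161, 0)  len=0.5743
  (v5,v6,v2) [--+] → (-0.5963, -0.287161, 0.818813)–(-0.5963, 0.287161, 0.818813)  len=0.5743
  (v6,v0,v7) [-++] → (-0.5963, -0.287161, 0)–(-0.5963, -0.745972, 0)  len=0.4588
  (v6,v7,v2) [-++] → (-0.5963, -0.745972, 0)–(-0.5963, -0.287161, 0.818813)  len=0.9386

Chained into 1 loop(s):
  loop 1: 6 segments, perimeter = 3.9435
Total perimeter = 3.943


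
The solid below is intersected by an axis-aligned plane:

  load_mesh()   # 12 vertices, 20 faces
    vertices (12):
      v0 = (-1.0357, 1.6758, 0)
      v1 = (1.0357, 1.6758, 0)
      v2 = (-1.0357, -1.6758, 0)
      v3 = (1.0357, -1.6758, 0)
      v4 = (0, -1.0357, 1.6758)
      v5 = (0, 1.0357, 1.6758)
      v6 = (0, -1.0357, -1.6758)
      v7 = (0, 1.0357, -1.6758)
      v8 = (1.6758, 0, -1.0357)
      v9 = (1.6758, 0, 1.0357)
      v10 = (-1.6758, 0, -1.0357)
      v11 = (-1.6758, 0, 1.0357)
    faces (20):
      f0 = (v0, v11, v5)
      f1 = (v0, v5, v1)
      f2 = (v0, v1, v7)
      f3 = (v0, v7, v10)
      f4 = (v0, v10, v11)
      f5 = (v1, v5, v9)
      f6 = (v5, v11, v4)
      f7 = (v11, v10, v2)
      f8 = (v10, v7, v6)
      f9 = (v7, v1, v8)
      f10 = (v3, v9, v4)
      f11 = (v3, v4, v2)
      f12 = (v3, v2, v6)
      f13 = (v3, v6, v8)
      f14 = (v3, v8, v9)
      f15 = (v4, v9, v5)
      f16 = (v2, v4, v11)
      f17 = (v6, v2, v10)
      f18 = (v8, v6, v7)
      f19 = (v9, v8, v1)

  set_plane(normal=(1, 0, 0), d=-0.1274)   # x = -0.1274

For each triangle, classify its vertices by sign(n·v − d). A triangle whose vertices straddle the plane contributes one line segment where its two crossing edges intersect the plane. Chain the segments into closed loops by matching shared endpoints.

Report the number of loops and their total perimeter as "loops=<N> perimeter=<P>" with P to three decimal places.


loops=1 perimeter=11.012

Straddling triangles (10 of 20):
  (v0,v11,v5) [--+] → (-0.1274, 0.956963, 1.62714)–(-0.1274, 1.11444, 1.46966)  len=0.2227
  (v0,v5,v1) [-++] → (-0.1274, 1.11444, 1.46966)–(-0.1274, 1.6758, 0)  len=1.5732
  (v0,v1,v7) [-++] → (-0.1274, 1.6758, 0)–(-0.1274, 1.11444, -1.46966)  len=1.5732
  (v0,v7,v10) [-+-] → (-0.1274, 1.11444, -1.46966)–(-0.1274, 0.956963, -1.62714)  len=0.2227
  (v5,v11,v4) [+-+] → (-0.1274, 0.956963, 1.62714)–(-0.1274, -0.956963, 1.62714)  len=1.9139
  (v10,v7,v6) [-++] → (-0.1274, 0.956963, -1.62714)–(-0.1274, -0.956963, -1.62714)  len=1.9139
  (v3,v4,v2) [++-] → (-0.1274, -1.11444, 1.46966)–(-0.1274, -1.6758, 0)  len=1.5732
  (v3,v2,v6) [+-+] → (-0.1274, -1.6758, 0)–(-0.1274, -1.11444, -1.46966)  len=1.5732
  (v2,v4,v11) [-+-] → (-0.1274, -1.11444, 1.46966)–(-0.1274, -0.956963, 1.62714)  len=0.2227
  (v6,v2,v10) [+--] → (-0.1274, -1.11444, -1.46966)–(-0.1274, -0.956963, -1.62714)  len=0.2227

Chained into 1 loop(s):
  loop 1: 10 segments, perimeter = 11.0116
Total perimeter = 11.012


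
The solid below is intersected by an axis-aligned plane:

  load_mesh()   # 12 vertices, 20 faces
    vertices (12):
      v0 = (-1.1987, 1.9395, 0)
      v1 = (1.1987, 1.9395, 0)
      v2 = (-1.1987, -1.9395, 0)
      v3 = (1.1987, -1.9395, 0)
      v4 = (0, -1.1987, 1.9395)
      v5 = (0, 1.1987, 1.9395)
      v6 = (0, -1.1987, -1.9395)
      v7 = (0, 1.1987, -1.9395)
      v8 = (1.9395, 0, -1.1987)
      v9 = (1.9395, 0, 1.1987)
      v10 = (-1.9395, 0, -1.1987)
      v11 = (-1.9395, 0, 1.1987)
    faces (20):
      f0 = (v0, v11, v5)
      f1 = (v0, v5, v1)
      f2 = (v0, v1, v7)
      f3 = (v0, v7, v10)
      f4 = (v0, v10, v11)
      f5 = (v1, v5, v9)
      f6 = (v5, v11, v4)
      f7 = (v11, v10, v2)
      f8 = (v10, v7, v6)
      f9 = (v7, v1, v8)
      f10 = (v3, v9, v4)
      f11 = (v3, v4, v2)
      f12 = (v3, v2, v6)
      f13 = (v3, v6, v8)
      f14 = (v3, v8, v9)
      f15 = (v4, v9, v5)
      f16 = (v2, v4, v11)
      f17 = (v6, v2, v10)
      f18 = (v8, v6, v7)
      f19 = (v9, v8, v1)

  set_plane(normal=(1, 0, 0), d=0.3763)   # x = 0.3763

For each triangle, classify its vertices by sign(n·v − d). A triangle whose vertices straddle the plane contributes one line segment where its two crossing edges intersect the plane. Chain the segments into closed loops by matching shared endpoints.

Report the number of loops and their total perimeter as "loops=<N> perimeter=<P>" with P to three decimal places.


loops=1 perimeter=12.193

Straddling triangles (10 of 20):
  (v0,v5,v1) [--+] → (0.3763, 1.43125, 1.33065)–(0.3763, 1.9395, 0)  len=1.4244
  (v0,v1,v7) [-+-] → (0.3763, 1.9395, 0)–(0.3763, 1.43125, -1.33065)  len=1.4244
  (v1,v5,v9) [+-+] → (0.3763, 1.43125, 1.33065)–(0.3763, 0.966129, 1.79577)  len=0.6578
  (v7,v1,v8) [-++] → (0.3763, 1.43125, -1.33065)–(0.3763, 0.966129, -1.79577)  len=0.6578
  (v3,v9,v4) [++-] → (0.3763, -0.966129, 1.79577)–(0.3763, -1.43125, 1.33065)  len=0.6578
  (v3,v4,v2) [+--] → (0.3763, -1.43125, 1.33065)–(0.3763, -1.9395, 0)  len=1.4244
  (v3,v2,v6) [+--] → (0.3763, -1.9395, 0)–(0.3763, -1.43125, -1.33065)  len=1.4244
  (v3,v6,v8) [+-+] → (0.3763, -1.43125, -1.33065)–(0.3763, -0.966129, -1.79577)  len=0.6578
  (v4,v9,v5) [-+-] → (0.3763, -0.966129, 1.79577)–(0.3763, 0.966129, 1.79577)  len=1.9323
  (v8,v6,v7) [+--] → (0.3763, -0.966129, -1.79577)–(0.3763, 0.966129, -1.79577)  len=1.9323

Chained into 1 loop(s):
  loop 1: 10 segments, perimeter = 12.1933
Total perimeter = 12.193


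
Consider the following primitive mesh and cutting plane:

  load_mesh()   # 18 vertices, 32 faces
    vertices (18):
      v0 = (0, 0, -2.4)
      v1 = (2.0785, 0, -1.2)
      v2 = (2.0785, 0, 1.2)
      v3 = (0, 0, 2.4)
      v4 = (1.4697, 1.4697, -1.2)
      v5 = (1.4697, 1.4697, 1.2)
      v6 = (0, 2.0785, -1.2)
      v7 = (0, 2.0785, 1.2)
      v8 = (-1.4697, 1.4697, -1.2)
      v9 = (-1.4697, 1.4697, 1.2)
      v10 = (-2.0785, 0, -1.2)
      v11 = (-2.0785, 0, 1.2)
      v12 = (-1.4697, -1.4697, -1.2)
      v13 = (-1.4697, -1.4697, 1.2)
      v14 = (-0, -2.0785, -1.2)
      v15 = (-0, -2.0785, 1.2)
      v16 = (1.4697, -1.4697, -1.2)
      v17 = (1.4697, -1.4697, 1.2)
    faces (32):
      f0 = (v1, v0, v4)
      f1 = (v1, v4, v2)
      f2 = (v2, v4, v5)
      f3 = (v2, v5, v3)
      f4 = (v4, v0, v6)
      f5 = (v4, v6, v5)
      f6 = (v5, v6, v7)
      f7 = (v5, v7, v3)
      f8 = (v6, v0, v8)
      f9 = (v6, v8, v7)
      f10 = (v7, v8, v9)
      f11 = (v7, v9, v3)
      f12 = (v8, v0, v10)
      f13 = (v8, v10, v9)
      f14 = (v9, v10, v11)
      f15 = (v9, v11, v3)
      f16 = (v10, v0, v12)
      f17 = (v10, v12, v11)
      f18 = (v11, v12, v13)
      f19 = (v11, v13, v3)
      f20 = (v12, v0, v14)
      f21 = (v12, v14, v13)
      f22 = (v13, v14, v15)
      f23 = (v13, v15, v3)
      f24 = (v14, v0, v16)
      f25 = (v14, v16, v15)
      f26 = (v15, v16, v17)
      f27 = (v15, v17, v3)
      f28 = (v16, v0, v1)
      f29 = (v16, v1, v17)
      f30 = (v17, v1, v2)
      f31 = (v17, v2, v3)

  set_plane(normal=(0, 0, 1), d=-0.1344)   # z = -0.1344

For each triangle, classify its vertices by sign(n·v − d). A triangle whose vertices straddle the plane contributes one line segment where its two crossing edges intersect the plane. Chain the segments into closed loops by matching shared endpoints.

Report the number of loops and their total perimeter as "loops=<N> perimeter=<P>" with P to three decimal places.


loops=1 perimeter=12.726

Straddling triangles (16 of 32):
  (v1,v4,v2) [--+] → (1.74001, 0.817153, -0.1344)–(2.0785, 0, -0.1344)  len=0.8845
  (v2,v4,v5) [+-+] → (1.74001, 0.817153, -0.1344)–(1.4697, 1.4697, -0.1344)  len=0.7063
  (v4,v6,v5) [--+] → (0.652547, 1.80819, -0.1344)–(1.4697, 1.4697, -0.1344)  len=0.8845
  (v5,v6,v7) [+-+] → (0.652547, 1.80819, -0.1344)–(0, 2.0785, -0.1344)  len=0.7063
  (v6,v8,v7) [--+] → (-0.817153, 1.74001, -0.1344)–(0, 2.0785, -0.1344)  len=0.8845
  (v7,v8,v9) [+-+] → (-0.817153, 1.74001, -0.1344)–(-1.4697, 1.4697, -0.1344)  len=0.7063
  (v8,v10,v9) [--+] → (-1.80819, 0.652547, -0.1344)–(-1.4697, 1.4697, -0.1344)  len=0.8845
  (v9,v10,v11) [+-+] → (-1.80819, 0.652547, -0.1344)–(-2.0785, 0, -0.1344)  len=0.7063
  (v10,v12,v11) [--+] → (-1.74001, -0.817153, -0.1344)–(-2.0785, 0, -0.1344)  len=0.8845
  (v11,v12,v13) [+-+] → (-1.74001, -0.817153, -0.1344)–(-1.4697, -1.4697, -0.1344)  len=0.7063
  (v12,v14,v13) [--+] → (-0.652547, -1.80819, -0.1344)–(-1.4697, -1.4697, -0.1344)  len=0.8845
  (v13,v14,v15) [+-+] → (-0.652547, -1.80819, -0.1344)–(0, -2.0785, -0.1344)  len=0.7063
  (v14,v16,v15) [--+] → (0.817153, -1.74001, -0.1344)–(0, -2.0785, -0.1344)  len=0.8845
  (v15,v16,v17) [+-+] → (0.817153, -1.74001, -0.1344)–(1.4697, -1.4697, -0.1344)  len=0.7063
  (v16,v1,v17) [--+] → (1.80819, -0.652547, -0.1344)–(1.4697, -1.4697, -0.1344)  len=0.8845
  (v17,v1,v2) [+-+] → (1.80819, -0.652547, -0.1344)–(2.0785, 0, -0.1344)  len=0.7063

Chained into 1 loop(s):
  loop 1: 16 segments, perimeter = 12.7264
Total perimeter = 12.726


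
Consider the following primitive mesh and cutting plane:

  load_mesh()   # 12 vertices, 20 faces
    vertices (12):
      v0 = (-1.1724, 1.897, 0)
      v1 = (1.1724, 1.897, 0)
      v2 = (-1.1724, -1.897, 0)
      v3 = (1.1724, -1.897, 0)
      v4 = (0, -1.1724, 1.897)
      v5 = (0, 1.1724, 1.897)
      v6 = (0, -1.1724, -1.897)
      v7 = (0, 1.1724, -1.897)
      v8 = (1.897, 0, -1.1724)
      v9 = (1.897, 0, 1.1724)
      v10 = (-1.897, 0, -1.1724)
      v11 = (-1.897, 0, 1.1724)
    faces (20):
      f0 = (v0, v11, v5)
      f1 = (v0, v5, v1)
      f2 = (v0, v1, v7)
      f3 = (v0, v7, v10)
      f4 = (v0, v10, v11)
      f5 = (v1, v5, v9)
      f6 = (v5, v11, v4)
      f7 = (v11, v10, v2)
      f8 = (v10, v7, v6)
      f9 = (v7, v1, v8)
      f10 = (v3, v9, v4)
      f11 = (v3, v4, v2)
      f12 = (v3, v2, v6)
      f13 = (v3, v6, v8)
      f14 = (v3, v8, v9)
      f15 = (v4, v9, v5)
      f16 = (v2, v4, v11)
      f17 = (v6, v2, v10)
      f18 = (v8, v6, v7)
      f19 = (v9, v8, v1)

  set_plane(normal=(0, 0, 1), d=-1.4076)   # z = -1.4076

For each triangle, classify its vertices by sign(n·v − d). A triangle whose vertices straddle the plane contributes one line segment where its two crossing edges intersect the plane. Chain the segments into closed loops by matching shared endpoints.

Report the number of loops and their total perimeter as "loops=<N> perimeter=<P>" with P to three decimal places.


loops=1 perimeter=8.269

Straddling triangles (8 of 20):
  (v0,v1,v7) [++-] → (0.302463, 1.35934, -1.4076)–(-0.302463, 1.35934, -1.4076)  len=0.6049
  (v0,v7,v10) [+-+] → (-0.302463, 1.35934, -1.4076)–(-1.28125, 0.380553, -1.4076)  len=1.3842
  (v10,v7,v6) [+--] → (-1.28125, 0.380553, -1.4076)–(-1.28125, -0.380553, -1.4076)  len=0.7611
  (v7,v1,v8) [-++] → (0.302463, 1.35934, -1.4076)–(1.28125, 0.380553, -1.4076)  len=1.3842
  (v3,v2,v6) [++-] → (-0.302463, -1.35934, -1.4076)–(0.302463, -1.35934, -1.4076)  len=0.6049
  (v3,v6,v8) [+-+] → (0.302463, -1.35934, -1.4076)–(1.28125, -0.380553, -1.4076)  len=1.3842
  (v6,v2,v10) [-++] → (-0.302463, -1.35934, -1.4076)–(-1.28125, -0.380553, -1.4076)  len=1.3842
  (v8,v6,v7) [+--] → (1.28125, -0.380553, -1.4076)–(1.28125, 0.380553, -1.4076)  len=0.7611

Chained into 1 loop(s):
  loop 1: 8 segments, perimeter = 8.2689
Total perimeter = 8.269


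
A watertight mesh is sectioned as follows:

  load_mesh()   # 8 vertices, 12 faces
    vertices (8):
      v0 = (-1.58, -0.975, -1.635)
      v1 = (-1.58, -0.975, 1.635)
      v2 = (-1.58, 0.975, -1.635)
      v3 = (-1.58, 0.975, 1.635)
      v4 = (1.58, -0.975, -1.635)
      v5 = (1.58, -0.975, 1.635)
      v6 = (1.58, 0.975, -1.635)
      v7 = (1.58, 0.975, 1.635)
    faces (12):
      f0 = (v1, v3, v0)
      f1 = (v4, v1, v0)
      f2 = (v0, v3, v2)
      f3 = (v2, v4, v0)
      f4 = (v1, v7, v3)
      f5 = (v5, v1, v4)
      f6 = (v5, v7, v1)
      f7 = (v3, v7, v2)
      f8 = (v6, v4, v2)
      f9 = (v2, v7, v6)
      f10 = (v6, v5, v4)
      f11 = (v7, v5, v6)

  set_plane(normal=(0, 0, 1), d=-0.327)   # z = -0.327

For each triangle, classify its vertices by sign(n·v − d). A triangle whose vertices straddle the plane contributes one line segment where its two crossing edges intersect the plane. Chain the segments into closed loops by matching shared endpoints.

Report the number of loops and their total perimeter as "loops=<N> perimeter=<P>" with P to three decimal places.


loops=1 perimeter=10.220

Straddling triangles (8 of 12):
  (v1,v3,v0) [++-] → (-1.58, -0.195, -0.327)–(-1.58, -0.975, -0.327)  len=0.7800
  (v4,v1,v0) [-+-] → (0.316, -0.975, -0.327)–(-1.58, -0.975, -0.327)  len=1.8960
  (v0,v3,v2) [-+-] → (-1.58, -0.195, -0.327)–(-1.58, 0.975, -0.327)  len=1.1700
  (v5,v1,v4) [++-] → (0.316, -0.975, -0.327)–(1.58, -0.975, -0.327)  len=1.2640
  (v3,v7,v2) [++-] → (-0.316, 0.975, -0.327)–(-1.58, 0.975, -0.327)  len=1.2640
  (v2,v7,v6) [-+-] → (-0.316, 0.975, -0.327)–(1.58, 0.975, -0.327)  len=1.8960
  (v6,v5,v4) [-+-] → (1.58, 0.195, -0.327)–(1.58, -0.975, -0.327)  len=1.1700
  (v7,v5,v6) [++-] → (1.58, 0.195, -0.327)–(1.58, 0.975, -0.327)  len=0.7800

Chained into 1 loop(s):
  loop 1: 8 segments, perimeter = 10.2200
Total perimeter = 10.220


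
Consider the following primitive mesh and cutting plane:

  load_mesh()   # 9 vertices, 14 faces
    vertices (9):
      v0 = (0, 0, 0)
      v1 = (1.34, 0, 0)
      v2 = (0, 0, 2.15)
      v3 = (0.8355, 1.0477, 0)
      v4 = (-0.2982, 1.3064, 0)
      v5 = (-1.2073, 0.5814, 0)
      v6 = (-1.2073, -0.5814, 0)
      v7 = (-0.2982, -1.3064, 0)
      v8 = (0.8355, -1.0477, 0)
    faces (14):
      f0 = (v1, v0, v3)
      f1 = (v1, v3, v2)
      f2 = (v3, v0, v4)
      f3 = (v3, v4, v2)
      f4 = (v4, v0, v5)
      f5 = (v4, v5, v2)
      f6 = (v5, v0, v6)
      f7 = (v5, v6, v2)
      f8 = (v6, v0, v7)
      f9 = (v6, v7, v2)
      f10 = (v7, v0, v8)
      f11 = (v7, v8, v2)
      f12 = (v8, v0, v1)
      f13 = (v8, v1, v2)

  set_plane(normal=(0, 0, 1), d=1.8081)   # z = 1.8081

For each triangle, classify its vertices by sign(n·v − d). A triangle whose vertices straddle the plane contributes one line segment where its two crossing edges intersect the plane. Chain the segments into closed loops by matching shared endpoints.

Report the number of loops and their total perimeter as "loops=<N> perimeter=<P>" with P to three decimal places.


loops=1 perimeter=1.294

Straddling triangles (7 of 14):
  (v1,v3,v2) [--+] → (0.132864, 0.166609, 1.8081)–(0.213091, 0, 1.8081)  len=0.1849
  (v3,v4,v2) [--+] → (-0.0474207, 0.207748, 1.8081)–(0.132864, 0.166609, 1.8081)  len=0.1849
  (v4,v5,v2) [--+] → (-0.191989, 0.0924561, 1.8081)–(-0.0474207, 0.207748, 1.8081)  len=0.1849
  (v5,v6,v2) [--+] → (-0.191989, -0.0924561, 1.8081)–(-0.191989, 0.0924561, 1.8081)  len=0.1849
  (v6,v7,v2) [--+] → (-0.0474207, -0.207748, 1.8081)–(-0.191989, -0.0924561, 1.8081)  len=0.1849
  (v7,v8,v2) [--+] → (0.132864, -0.166609, 1.8081)–(-0.0474207, -0.207748, 1.8081)  len=0.1849
  (v8,v1,v2) [--+] → (0.213091, 0, 1.8081)–(0.132864, -0.166609, 1.8081)  len=0.1849

Chained into 1 loop(s):
  loop 1: 7 segments, perimeter = 1.2944
Total perimeter = 1.294


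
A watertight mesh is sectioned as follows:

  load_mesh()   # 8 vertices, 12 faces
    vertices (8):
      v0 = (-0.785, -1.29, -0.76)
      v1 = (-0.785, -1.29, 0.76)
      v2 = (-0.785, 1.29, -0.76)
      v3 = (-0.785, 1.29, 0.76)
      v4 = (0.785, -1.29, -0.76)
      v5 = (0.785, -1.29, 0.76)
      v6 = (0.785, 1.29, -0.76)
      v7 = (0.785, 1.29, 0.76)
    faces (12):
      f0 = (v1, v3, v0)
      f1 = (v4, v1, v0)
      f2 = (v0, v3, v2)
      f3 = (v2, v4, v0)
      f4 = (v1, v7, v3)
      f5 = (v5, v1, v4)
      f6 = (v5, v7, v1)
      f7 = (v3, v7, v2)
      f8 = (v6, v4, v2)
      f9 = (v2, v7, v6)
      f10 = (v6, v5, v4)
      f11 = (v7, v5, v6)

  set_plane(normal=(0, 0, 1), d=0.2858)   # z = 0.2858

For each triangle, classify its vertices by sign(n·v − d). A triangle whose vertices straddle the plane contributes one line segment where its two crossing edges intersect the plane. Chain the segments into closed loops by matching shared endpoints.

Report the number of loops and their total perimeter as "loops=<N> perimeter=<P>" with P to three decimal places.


Straddling triangles (8 of 12):
  (v1,v3,v0) [++-] → (-0.785, 0.485108, 0.2858)–(-0.785, -1.29, 0.2858)  len=1.7751
  (v4,v1,v0) [-+-] → (-0.295201, -1.29, 0.2858)–(-0.785, -1.29, 0.2858)  len=0.4898
  (v0,v3,v2) [-+-] → (-0.785, 0.485108, 0.2858)–(-0.785, 1.29, 0.2858)  len=0.8049
  (v5,v1,v4) [++-] → (-0.295201, -1.29, 0.2858)–(0.785, -1.29, 0.2858)  len=1.0802
  (v3,v7,v2) [++-] → (0.295201, 1.29, 0.2858)–(-0.785, 1.29, 0.2858)  len=1.0802
  (v2,v7,v6) [-+-] → (0.295201, 1.29, 0.2858)–(0.785, 1.29, 0.2858)  len=0.4898
  (v6,v5,v4) [-+-] → (0.785, -0.485108, 0.2858)–(0.785, -1.29, 0.2858)  len=0.8049
  (v7,v5,v6) [++-] → (0.785, -0.485108, 0.2858)–(0.785, 1.29, 0.2858)  len=1.7751

Chained into 1 loop(s):
  loop 1: 8 segments, perimeter = 8.3000
Total perimeter = 8.300

loops=1 perimeter=8.300
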